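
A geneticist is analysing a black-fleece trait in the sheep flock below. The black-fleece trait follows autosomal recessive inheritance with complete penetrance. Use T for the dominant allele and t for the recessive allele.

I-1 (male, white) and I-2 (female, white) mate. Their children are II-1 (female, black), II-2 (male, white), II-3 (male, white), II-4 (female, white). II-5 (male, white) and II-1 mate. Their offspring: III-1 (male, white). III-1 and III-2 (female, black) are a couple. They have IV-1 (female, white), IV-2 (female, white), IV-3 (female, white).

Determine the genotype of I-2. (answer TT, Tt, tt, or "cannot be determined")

From phenotype alone, I-2 is TT or Tt.
I-2 is white so carries T and passed t to II-1 (tt), so I-2 is Tt.

Tt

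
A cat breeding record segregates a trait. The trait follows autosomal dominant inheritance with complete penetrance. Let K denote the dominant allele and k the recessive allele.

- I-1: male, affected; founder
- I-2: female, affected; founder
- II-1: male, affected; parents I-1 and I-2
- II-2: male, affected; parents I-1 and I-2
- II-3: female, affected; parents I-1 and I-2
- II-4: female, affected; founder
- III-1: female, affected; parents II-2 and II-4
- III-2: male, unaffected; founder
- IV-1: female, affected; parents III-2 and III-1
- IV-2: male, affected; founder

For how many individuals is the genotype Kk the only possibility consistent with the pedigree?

Obligate heterozygotes: IV-1 is affected so carries K and received k from III-2 (kk), so IV-1 is Kk.
Every other individual is either homozygous by phenotype or has at least one consistent homozygous assignment, so the count is 1.

1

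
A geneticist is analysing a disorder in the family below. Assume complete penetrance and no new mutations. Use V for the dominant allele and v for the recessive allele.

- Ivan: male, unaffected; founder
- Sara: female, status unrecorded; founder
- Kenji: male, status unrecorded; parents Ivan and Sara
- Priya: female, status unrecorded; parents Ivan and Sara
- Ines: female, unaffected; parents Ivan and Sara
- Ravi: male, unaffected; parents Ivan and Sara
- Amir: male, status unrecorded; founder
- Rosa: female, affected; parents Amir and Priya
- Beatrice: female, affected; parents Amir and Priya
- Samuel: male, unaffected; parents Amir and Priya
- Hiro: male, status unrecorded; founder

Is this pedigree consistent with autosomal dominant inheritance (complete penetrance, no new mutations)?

Yes

A consistent assignment under autosomal dominant exists: Ivan vv, Sara Vv, Kenji Vv, Priya Vv, Ines vv, Ravi vv, Amir Vv, Rosa VV, Beatrice VV, Samuel vv, Hiro VV.
In this assignment every recorded phenotype matches its genotype and every non-founder's genotype is obtainable from its parents' genotypes, so the pedigree is consistent.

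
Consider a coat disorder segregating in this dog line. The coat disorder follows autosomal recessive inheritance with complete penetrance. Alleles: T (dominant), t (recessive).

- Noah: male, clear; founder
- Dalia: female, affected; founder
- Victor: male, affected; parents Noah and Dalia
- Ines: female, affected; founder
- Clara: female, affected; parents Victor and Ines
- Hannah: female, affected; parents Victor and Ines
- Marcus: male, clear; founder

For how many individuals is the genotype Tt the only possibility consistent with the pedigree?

Obligate heterozygotes: Noah is clear so carries T and passed t to Victor (tt), so Noah is Tt.
Every other individual is either homozygous by phenotype or has at least one consistent homozygous assignment, so the count is 1.

1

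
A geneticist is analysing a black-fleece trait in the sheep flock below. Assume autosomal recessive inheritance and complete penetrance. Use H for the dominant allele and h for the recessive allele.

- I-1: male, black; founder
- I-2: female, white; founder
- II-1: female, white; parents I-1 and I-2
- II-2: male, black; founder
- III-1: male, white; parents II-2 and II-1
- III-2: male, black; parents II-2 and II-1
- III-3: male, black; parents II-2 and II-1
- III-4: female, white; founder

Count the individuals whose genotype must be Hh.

2

Obligate heterozygotes: II-1 is white so carries H and received h from I-1 (hh), so II-1 is Hh; III-1 is white so carries H and received h from II-2 (hh), so III-1 is Hh.
Every other individual is either homozygous by phenotype or has at least one consistent homozygous assignment, so the count is 2.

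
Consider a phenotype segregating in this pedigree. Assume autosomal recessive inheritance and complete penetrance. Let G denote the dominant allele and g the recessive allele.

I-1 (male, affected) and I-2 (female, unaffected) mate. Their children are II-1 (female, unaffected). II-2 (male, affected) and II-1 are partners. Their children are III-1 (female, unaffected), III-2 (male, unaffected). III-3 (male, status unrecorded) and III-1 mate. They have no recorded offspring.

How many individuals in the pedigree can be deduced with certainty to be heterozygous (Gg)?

Obligate heterozygotes: II-1 is unaffected so carries G and received g from I-1 (gg), so II-1 is Gg; III-1 is unaffected so carries G and received g from II-2 (gg), so III-1 is Gg; III-2 is unaffected so carries G and received g from II-2 (gg), so III-2 is Gg.
Every other individual is either homozygous by phenotype or has at least one consistent homozygous assignment, so the count is 3.

3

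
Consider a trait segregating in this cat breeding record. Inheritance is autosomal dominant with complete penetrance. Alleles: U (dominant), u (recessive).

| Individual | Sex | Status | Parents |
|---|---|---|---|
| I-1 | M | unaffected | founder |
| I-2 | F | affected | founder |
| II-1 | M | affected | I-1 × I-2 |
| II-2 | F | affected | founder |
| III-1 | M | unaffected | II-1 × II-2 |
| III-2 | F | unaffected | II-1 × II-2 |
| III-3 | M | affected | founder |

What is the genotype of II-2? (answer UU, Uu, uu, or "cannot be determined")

Uu

From phenotype alone, II-2 is UU or Uu.
II-2 is affected so carries U and passed u to III-1 (uu), so II-2 is Uu.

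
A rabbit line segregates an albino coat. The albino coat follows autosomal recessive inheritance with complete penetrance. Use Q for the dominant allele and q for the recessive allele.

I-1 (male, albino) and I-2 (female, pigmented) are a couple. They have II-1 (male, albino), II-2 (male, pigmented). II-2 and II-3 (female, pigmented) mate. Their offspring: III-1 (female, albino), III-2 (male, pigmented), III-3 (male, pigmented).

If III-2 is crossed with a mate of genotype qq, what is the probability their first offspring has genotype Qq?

2/3

II-2 is pigmented so carries Q and received q from I-1 (qq), so II-2 is Qq.
II-3 is pigmented so carries Q and passed q to III-1 (qq), so II-3 is Qq.
III-2 is a pigmented offspring of II-2 (Qq) × II-3 (Qq), whose cross gives 1/4 QQ : 1/2 Qq : 1/4 qq; conditioning on being pigmented, III-2 is QQ with probability 1/3, Qq with probability 2/3.
Summing over parental genotype combinations, P(offspring has genotype Qq) = 1/3·1 + 2/3·1/2 = 2/3.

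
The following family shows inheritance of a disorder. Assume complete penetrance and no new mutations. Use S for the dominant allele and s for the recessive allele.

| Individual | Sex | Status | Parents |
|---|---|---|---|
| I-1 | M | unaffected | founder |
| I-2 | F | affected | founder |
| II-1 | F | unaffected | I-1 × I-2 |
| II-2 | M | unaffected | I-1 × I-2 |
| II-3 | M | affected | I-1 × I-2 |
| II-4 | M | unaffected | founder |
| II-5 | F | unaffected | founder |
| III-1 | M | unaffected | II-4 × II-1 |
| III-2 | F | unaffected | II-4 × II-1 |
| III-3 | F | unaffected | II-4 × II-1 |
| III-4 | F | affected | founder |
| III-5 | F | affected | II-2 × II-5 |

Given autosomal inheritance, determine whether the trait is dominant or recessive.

recessive

II-2 and II-5 are both unaffected yet have an affected child III-5. Under dominance, an affected child requires at least one affected parent, so the trait cannot be dominant.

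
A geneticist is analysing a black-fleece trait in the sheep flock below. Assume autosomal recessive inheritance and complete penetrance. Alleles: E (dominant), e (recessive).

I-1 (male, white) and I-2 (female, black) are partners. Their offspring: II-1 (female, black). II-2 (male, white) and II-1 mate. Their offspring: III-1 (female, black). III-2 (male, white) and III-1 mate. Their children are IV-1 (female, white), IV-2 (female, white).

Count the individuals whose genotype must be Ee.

Obligate heterozygotes: I-1 is white so carries E and passed e to II-1 (ee), so I-1 is Ee; II-2 is white so carries E and passed e to III-1 (ee), so II-2 is Ee; IV-1 is white so carries E and received e from III-1 (ee), so IV-1 is Ee; IV-2 is white so carries E and received e from III-1 (ee), so IV-2 is Ee.
Every other individual is either homozygous by phenotype or has at least one consistent homozygous assignment, so the count is 4.

4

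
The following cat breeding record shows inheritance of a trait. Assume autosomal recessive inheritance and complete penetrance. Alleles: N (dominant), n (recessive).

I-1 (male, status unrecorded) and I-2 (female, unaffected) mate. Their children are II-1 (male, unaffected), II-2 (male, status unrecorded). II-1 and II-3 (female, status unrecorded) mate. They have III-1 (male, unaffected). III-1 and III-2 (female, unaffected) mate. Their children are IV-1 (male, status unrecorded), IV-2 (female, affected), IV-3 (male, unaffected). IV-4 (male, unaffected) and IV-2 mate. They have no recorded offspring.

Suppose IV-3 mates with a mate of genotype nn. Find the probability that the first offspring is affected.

1/3

III-1 is unaffected so carries N and passed n to IV-2 (nn), so III-1 is Nn.
III-2 is unaffected so carries N and passed n to IV-2 (nn), so III-2 is Nn.
IV-3 is an unaffected offspring of III-1 (Nn) × III-2 (Nn), whose cross gives 1/4 NN : 1/2 Nn : 1/4 nn; conditioning on being unaffected, IV-3 is NN with probability 1/3, Nn with probability 2/3.
Summing over parental genotype combinations, P(offspring is affected) = 2/3·1/2 = 1/3.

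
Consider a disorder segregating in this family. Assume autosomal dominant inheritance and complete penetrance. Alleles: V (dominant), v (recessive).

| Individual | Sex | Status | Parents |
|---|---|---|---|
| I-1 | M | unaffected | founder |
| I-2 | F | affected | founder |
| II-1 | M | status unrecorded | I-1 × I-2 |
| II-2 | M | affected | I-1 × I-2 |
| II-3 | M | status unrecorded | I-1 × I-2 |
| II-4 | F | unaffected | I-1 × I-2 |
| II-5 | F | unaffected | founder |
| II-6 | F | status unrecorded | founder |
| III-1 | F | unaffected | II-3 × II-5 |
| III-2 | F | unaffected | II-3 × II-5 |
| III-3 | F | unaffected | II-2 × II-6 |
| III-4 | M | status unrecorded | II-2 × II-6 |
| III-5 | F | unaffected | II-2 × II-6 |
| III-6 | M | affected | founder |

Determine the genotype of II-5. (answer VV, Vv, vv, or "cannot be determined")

II-5 is unaffected, so II-5 is vv.

vv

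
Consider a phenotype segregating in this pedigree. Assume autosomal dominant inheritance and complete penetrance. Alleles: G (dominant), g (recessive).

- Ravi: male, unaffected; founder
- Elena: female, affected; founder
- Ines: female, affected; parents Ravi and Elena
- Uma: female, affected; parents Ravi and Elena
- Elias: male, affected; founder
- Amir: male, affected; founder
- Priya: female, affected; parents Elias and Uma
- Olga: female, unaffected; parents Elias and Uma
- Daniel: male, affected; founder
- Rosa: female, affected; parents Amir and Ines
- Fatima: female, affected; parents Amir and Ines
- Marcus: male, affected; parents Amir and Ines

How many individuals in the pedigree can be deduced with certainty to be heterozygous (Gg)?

Obligate heterozygotes: Ines is affected so carries G and received g from Ravi (gg), so Ines is Gg; Uma is affected so carries G and received g from Ravi (gg), so Uma is Gg; Elias is affected so carries G and passed g to Olga (gg), so Elias is Gg.
Every other individual is either homozygous by phenotype or has at least one consistent homozygous assignment, so the count is 3.

3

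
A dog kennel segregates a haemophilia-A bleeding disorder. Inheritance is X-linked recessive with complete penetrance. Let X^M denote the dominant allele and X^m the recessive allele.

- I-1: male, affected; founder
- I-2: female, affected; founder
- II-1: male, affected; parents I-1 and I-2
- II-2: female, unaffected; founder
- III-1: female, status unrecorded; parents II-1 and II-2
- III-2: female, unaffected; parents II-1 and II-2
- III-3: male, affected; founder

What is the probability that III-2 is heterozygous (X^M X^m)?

1

III-2 is unaffected so carries M and received m from II-1 (X^m Y), so III-2 is X^M X^m, giving P(X^M X^m) = 1.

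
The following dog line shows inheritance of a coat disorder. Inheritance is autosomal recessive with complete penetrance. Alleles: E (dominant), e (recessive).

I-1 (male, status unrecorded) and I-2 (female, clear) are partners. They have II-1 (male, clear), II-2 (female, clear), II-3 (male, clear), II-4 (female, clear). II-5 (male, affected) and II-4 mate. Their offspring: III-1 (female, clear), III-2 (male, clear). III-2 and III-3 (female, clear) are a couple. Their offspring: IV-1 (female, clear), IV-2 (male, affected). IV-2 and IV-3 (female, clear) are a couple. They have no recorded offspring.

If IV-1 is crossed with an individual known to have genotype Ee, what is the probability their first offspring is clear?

5/6

III-2 is clear so carries E and received e from II-5 (ee), so III-2 is Ee.
III-3 is clear so carries E and passed e to IV-2 (ee), so III-3 is Ee.
IV-1 is a clear offspring of III-2 (Ee) × III-3 (Ee), whose cross gives 1/4 EE : 1/2 Ee : 1/4 ee; conditioning on being clear, IV-1 is EE with probability 1/3, Ee with probability 2/3.
Summing over parental genotype combinations, P(offspring is clear) = 1/3·1 + 2/3·3/4 = 5/6.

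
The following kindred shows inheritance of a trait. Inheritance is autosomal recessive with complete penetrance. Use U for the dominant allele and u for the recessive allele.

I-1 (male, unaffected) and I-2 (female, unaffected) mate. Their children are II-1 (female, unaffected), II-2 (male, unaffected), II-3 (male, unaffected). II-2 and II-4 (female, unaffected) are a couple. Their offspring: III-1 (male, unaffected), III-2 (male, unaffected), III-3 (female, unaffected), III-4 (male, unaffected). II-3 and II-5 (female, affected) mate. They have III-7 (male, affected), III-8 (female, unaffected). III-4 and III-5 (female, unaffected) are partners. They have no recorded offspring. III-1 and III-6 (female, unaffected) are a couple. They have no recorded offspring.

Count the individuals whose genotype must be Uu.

Obligate heterozygotes: II-3 is unaffected so carries U and passed u to III-7 (uu), so II-3 is Uu; III-8 is unaffected so carries U and received u from II-5 (uu), so III-8 is Uu.
Every other individual is either homozygous by phenotype or has at least one consistent homozygous assignment, so the count is 2.

2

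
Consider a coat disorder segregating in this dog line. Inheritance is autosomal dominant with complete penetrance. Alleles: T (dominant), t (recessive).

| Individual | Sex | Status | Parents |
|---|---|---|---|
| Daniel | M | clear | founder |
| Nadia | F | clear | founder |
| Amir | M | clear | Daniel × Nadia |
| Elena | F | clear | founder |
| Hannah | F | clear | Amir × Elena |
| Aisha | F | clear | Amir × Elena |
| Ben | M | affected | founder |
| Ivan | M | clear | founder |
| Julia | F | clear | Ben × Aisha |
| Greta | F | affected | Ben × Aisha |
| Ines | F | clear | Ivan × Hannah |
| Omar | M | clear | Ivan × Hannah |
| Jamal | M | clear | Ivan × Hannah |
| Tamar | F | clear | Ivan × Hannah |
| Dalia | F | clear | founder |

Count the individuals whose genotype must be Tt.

Obligate heterozygotes: Ben is affected so carries T and passed t to Julia (tt), so Ben is Tt; Greta is affected so carries T and received t from Aisha (tt), so Greta is Tt.
Every other individual is either homozygous by phenotype or has at least one consistent homozygous assignment, so the count is 2.

2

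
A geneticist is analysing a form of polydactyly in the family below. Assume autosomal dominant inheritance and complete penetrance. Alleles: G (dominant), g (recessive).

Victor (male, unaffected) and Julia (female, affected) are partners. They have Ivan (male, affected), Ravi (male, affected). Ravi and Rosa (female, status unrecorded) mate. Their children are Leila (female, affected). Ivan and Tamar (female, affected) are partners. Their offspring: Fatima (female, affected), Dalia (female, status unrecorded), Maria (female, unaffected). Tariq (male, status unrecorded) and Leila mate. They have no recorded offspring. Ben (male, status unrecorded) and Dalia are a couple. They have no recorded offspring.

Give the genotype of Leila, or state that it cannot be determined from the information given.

Leila's phenotype allows GG or Gg, and no parent or child forces a single allele at both positions; consistent genotype assignments exist with Leila as GG or Gg.

cannot be determined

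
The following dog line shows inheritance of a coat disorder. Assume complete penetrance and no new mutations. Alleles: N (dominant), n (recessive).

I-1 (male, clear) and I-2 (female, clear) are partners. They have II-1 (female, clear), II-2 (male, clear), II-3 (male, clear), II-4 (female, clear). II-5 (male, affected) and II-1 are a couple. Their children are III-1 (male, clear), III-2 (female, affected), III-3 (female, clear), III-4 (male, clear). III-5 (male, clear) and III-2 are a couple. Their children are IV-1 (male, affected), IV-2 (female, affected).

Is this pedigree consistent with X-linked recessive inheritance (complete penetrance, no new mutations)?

Under X-linked recessive, IV-2 (affected, female) cannot arise from III-5 (clear) × III-2 (affected).

No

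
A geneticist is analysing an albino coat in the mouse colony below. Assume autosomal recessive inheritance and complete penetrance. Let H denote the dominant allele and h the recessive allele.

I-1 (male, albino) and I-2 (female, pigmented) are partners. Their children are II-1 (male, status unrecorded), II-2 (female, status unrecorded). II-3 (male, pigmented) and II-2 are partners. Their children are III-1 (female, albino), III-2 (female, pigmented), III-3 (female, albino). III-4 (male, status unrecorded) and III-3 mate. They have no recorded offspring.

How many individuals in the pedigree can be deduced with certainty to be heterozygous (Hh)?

1

Obligate heterozygotes: II-3 is pigmented so carries H and passed h to III-1 (hh), so II-3 is Hh.
Every other individual is either homozygous by phenotype or has at least one consistent homozygous assignment, so the count is 1.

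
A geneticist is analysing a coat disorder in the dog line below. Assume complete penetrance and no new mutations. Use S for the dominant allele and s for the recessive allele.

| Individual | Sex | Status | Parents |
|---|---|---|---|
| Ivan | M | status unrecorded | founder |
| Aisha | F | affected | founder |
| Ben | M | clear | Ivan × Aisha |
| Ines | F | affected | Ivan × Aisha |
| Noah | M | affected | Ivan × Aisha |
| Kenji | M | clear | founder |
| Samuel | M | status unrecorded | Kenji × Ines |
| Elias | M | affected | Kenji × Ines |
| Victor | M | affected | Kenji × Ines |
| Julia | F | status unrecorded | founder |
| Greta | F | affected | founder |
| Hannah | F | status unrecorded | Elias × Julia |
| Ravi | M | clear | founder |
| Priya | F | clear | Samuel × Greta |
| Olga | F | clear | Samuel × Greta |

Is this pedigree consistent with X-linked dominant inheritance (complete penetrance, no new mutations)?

A consistent assignment under X-linked dominant exists: Ivan X^S Y, Aisha X^S X^s, Ben X^s Y, Ines X^S X^s, Noah X^S Y, Kenji X^s Y, Samuel X^s Y, Elias X^S Y, Victor X^S Y, Julia X^S X^S, Greta X^S X^s, Hannah X^S X^S, Ravi X^s Y, Priya X^s X^s, Olga X^s X^s.
In this assignment every recorded phenotype matches its genotype and every non-founder's genotype is obtainable from its parents' genotypes, so the pedigree is consistent.

Yes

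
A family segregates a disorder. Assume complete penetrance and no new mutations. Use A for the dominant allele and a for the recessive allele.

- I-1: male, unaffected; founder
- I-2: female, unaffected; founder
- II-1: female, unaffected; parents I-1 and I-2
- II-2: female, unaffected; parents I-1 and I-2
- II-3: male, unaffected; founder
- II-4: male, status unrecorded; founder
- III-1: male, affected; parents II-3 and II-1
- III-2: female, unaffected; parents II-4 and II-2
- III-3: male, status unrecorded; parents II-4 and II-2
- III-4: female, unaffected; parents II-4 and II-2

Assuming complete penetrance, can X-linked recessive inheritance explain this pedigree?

A consistent assignment under X-linked recessive exists: I-1 X^A Y, I-2 X^A X^a, II-1 X^A X^a, II-2 X^A X^A, II-3 X^A Y, II-4 X^A Y, III-1 X^a Y, III-2 X^A X^A, III-3 X^A Y, III-4 X^A X^A.
In this assignment every recorded phenotype matches its genotype and every non-founder's genotype is obtainable from its parents' genotypes, so the pedigree is consistent.

Yes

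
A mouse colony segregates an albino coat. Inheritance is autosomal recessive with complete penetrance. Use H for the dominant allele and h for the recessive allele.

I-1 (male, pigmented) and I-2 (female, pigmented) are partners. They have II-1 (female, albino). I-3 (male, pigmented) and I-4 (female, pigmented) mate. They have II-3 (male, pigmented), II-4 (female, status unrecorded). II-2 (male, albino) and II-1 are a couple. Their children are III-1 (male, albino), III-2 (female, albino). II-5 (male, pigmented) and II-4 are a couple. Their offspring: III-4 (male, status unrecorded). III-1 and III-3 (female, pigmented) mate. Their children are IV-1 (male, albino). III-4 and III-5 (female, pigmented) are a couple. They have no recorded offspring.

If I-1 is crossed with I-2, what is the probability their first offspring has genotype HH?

1/4

I-1 is pigmented so carries H and passed h to II-1 (hh), so I-1 is Hh.
I-2 is pigmented so carries H and passed h to II-1 (hh), so I-2 is Hh.
The cross gives 1/4 HH : 1/2 Hh : 1/4 hh, so P(offspring has genotype HH) = 1/4.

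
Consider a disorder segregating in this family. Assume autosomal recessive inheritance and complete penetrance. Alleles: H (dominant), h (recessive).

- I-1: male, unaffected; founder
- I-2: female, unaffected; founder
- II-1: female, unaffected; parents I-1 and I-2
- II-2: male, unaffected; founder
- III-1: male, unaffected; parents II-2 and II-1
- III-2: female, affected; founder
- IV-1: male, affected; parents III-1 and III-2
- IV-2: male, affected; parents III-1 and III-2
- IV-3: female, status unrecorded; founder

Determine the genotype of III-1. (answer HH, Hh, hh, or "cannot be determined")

From phenotype alone, III-1 is HH or Hh.
III-1 is unaffected so carries H and passed h to IV-1 (hh), so III-1 is Hh.

Hh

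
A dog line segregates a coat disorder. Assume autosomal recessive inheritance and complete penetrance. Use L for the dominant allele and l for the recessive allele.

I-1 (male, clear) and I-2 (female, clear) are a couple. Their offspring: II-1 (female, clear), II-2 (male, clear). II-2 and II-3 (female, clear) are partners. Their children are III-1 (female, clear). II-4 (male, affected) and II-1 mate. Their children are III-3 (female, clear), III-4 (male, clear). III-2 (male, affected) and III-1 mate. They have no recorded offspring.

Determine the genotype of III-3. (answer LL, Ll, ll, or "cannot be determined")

Ll

From phenotype alone, III-3 is LL or Ll.
III-3 is clear so carries L and received l from II-4 (ll), so III-3 is Ll.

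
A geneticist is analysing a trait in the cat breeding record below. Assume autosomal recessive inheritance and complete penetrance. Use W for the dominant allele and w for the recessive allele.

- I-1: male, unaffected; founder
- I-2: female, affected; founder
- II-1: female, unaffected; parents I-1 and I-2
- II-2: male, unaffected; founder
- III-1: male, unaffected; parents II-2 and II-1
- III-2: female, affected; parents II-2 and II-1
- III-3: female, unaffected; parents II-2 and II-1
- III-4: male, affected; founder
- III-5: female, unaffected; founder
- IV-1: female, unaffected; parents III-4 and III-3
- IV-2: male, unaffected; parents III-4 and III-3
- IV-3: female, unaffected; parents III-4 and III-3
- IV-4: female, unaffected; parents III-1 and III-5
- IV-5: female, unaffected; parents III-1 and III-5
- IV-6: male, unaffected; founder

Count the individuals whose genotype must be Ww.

Obligate heterozygotes: II-1 is unaffected so carries W and received w from I-2 (ww), so II-1 is Ww; II-2 is unaffected so carries W and passed w to III-2 (ww), so II-2 is Ww; IV-1 is unaffected so carries W and received w from III-4 (ww), so IV-1 is Ww; IV-2 is unaffected so carries W and received w from III-4 (ww), so IV-2 is Ww; IV-3 is unaffected so carries W and received w from III-4 (ww), so IV-3 is Ww.
Every other individual is either homozygous by phenotype or has at least one consistent homozygous assignment, so the count is 5.

5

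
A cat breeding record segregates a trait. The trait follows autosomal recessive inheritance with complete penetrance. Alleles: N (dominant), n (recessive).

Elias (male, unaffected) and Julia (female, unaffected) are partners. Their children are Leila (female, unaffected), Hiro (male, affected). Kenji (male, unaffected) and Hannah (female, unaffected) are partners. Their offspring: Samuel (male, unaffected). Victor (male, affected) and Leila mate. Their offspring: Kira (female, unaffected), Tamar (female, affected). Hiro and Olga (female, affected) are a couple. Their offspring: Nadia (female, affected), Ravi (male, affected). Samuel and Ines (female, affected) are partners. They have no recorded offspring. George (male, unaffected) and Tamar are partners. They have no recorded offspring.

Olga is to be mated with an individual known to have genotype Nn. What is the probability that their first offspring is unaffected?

Olga is affected, so Olga is nn.
The cross gives 1/2 Nn : 1/2 nn, so P(offspring is unaffected) = 1/2.

1/2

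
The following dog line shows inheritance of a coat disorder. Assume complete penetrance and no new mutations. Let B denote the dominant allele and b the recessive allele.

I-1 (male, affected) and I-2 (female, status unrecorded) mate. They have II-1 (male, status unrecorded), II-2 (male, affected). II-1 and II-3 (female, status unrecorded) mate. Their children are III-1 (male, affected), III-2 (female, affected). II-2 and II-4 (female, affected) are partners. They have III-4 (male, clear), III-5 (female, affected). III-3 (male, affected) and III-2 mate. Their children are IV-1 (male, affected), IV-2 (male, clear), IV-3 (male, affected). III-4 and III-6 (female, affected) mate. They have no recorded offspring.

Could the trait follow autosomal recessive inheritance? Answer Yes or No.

Under autosomal recessive, III-4 (clear, male) cannot arise from II-2 (affected) × II-4 (affected).

No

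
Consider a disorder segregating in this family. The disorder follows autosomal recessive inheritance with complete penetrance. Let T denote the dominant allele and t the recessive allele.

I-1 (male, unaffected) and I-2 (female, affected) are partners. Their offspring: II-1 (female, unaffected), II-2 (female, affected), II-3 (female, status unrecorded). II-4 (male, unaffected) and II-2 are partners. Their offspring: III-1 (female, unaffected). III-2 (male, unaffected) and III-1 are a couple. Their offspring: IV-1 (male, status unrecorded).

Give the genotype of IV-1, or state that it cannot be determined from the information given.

IV-1's phenotype is unrecorded, and no parent or child forces a single allele at both positions; consistent genotype assignments exist with IV-1 as TT or Tt or tt.

cannot be determined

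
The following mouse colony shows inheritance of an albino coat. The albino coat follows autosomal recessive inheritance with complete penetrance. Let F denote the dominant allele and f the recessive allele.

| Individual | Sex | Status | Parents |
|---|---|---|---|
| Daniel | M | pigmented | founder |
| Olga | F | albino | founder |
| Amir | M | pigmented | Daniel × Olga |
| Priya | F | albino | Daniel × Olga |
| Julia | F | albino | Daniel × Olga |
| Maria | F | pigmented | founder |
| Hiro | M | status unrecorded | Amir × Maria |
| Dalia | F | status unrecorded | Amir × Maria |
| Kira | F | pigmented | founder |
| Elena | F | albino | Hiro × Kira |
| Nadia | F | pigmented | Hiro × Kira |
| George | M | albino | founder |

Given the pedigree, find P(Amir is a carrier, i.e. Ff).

Amir is pigmented so carries F and received f from Olga (ff), so Amir is Ff, giving P(Ff) = 1.

1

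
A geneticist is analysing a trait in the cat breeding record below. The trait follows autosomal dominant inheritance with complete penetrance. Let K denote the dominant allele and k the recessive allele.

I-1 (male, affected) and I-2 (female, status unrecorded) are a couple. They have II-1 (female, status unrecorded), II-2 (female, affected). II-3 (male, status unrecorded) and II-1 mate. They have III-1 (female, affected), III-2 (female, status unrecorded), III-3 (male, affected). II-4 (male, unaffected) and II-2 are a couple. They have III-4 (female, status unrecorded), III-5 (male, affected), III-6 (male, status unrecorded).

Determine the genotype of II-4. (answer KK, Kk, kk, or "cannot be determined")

II-4 is unaffected, so II-4 is kk.

kk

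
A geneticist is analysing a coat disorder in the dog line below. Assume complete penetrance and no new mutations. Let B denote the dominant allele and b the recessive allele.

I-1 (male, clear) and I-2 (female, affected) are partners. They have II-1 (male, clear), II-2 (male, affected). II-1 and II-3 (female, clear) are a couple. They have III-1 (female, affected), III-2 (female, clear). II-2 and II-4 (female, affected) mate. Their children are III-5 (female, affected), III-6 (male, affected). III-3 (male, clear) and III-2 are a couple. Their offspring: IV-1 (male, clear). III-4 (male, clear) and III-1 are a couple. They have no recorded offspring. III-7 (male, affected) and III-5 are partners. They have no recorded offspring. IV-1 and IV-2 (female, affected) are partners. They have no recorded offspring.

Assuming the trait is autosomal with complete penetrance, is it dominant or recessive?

recessive

II-1 and II-3 are both clear yet have an affected child III-1. Under dominance, an affected child requires at least one affected parent, so the trait cannot be dominant.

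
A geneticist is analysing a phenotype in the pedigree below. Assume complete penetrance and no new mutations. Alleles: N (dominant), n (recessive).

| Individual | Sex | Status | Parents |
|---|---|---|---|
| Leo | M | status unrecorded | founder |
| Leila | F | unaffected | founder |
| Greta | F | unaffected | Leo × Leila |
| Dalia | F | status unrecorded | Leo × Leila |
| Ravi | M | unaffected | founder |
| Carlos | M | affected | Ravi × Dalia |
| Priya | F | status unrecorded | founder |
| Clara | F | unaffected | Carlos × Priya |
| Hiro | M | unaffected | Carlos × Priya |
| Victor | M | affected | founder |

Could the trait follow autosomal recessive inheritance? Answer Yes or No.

Yes

A consistent assignment under autosomal recessive exists: Leo NN, Leila Nn, Greta NN, Dalia Nn, Ravi Nn, Carlos nn, Priya NN, Clara Nn, Hiro Nn, Victor nn.
In this assignment every recorded phenotype matches its genotype and every non-founder's genotype is obtainable from its parents' genotypes, so the pedigree is consistent.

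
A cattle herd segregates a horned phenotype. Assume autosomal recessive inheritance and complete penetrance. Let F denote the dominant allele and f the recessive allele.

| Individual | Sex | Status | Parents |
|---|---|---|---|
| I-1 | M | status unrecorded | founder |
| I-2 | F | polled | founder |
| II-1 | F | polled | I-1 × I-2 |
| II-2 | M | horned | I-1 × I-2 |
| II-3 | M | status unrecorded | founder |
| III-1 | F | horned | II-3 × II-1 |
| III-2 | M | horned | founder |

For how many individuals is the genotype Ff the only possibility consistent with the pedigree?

2

Obligate heterozygotes: I-2 is polled so carries F and passed f to II-2 (ff), so I-2 is Ff; II-1 is polled so carries F and passed f to III-1 (ff), so II-1 is Ff.
Every other individual is either homozygous by phenotype or has at least one consistent homozygous assignment, so the count is 2.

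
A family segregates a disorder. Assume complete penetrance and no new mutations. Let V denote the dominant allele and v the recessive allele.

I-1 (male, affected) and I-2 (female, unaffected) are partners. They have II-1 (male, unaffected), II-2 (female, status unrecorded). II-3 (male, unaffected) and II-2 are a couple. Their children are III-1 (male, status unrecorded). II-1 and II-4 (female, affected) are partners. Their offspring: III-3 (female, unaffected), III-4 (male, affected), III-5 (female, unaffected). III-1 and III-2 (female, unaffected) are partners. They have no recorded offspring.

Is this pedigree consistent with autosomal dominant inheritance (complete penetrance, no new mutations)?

Yes

A consistent assignment under autosomal dominant exists: I-1 Vv, I-2 vv, II-1 vv, II-2 Vv, II-3 vv, II-4 Vv, III-1 Vv, III-2 vv, III-3 vv, III-4 Vv, III-5 vv.
In this assignment every recorded phenotype matches its genotype and every non-founder's genotype is obtainable from its parents' genotypes, so the pedigree is consistent.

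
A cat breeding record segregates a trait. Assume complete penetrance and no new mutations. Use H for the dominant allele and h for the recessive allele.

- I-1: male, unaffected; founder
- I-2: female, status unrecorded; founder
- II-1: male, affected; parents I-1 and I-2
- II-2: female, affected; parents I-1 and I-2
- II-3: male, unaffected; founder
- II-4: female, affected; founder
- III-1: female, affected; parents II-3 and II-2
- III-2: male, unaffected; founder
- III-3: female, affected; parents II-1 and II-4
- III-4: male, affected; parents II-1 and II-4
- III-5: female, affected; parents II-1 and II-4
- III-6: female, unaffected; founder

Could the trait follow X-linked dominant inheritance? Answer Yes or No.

A consistent assignment under X-linked dominant exists: I-1 X^h Y, I-2 X^H X^H, II-1 X^H Y, II-2 X^H X^h, II-3 X^h Y, II-4 X^H X^H, III-1 X^H X^h, III-2 X^h Y, III-3 X^H X^H, III-4 X^H Y, III-5 X^H X^H, III-6 X^h X^h.
In this assignment every recorded phenotype matches its genotype and every non-founder's genotype is obtainable from its parents' genotypes, so the pedigree is consistent.

Yes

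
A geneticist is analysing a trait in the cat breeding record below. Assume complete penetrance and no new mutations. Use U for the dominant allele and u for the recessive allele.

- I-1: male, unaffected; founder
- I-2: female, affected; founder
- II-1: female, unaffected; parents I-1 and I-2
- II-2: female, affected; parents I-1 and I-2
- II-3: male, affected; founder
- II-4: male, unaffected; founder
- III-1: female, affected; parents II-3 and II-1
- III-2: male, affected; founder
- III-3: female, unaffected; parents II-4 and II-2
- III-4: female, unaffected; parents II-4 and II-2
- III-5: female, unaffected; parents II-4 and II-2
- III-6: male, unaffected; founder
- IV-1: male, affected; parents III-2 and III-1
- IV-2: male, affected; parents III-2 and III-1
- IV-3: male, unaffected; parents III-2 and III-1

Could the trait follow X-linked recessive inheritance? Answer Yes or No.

Under X-linked recessive, II-2 (affected, female) cannot arise from I-1 (unaffected) × I-2 (affected).

No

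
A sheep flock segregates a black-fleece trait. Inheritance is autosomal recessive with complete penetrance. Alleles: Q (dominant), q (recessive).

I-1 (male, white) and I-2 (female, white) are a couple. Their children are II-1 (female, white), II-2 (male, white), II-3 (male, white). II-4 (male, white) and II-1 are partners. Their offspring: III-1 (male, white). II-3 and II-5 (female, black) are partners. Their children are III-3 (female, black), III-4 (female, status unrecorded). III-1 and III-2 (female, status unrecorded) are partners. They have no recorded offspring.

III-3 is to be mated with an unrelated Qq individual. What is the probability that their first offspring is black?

III-3 is black, so III-3 is qq.
The cross gives 1/2 Qq : 1/2 qq, so P(offspring is black) = 1/2.

1/2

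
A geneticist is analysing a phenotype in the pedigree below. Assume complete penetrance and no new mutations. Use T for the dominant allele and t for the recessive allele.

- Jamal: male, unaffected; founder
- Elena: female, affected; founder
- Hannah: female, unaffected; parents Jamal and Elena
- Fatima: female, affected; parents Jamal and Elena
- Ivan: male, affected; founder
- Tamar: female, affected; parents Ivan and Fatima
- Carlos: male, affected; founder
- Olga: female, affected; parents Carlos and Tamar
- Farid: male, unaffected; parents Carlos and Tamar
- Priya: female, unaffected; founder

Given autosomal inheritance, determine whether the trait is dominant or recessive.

Carlos and Tamar are both affected yet have an unaffected child Farid. Under a recessive model two affected parents are homozygous and every child would be affected, so the trait cannot be recessive.

dominant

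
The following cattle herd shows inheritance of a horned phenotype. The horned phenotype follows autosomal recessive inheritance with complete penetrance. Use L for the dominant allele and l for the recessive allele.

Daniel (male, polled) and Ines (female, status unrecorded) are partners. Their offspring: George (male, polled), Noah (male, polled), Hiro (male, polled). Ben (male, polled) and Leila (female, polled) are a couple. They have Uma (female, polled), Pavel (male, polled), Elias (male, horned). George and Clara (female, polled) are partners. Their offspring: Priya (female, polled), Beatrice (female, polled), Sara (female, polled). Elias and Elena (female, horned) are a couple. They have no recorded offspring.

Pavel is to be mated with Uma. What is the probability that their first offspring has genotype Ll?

Ben is polled so carries L and passed l to Elias (ll), so Ben is Ll.
Leila is polled so carries L and passed l to Elias (ll), so Leila is Ll.
Pavel is a polled offspring of Ben (Ll) × Leila (Ll), whose cross gives 1/4 LL : 1/2 Ll : 1/4 ll; conditioning on being polled, Pavel is LL with probability 1/3, Ll with probability 2/3.
Uma is a polled offspring of Ben (Ll) × Leila (Ll), whose cross gives 1/4 LL : 1/2 Ll : 1/4 ll; conditioning on being polled, Uma is LL with probability 1/3, Ll with probability 2/3.
Summing over parental genotype combinations, P(offspring has genotype Ll) = 2/9·1/2 + 2/9·1/2 + 4/9·1/2 = 4/9.

4/9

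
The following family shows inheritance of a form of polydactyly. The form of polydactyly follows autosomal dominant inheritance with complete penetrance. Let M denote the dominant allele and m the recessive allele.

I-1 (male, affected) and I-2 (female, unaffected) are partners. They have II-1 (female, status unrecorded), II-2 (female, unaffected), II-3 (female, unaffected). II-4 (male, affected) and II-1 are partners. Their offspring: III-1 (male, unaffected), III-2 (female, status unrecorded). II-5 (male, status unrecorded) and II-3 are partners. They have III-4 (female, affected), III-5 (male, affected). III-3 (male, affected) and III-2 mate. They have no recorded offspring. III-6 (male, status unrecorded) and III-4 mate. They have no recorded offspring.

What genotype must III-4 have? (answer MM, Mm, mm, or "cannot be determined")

Mm

From phenotype alone, III-4 is MM or Mm.
III-4 is affected so carries M and received m from II-3 (mm), so III-4 is Mm.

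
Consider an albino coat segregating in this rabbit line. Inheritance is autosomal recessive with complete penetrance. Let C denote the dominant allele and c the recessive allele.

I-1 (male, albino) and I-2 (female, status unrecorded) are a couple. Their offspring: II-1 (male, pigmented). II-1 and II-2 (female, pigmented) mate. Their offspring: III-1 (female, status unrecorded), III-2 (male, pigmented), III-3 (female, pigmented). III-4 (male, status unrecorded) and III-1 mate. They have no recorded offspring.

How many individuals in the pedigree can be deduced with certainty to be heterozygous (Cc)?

1

Obligate heterozygotes: II-1 is pigmented so carries C and received c from I-1 (cc), so II-1 is Cc.
Every other individual is either homozygous by phenotype or has at least one consistent homozygous assignment, so the count is 1.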